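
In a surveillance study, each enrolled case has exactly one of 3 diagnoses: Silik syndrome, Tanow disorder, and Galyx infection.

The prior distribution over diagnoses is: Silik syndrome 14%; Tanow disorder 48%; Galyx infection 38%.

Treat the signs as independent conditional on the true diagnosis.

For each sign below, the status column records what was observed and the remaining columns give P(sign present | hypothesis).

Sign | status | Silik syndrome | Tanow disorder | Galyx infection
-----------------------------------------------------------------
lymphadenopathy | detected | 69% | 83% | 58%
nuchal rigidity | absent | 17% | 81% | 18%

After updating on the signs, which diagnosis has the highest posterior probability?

Galyx infection

For each hypothesis, the unnormalized posterior weight is prior × product of the sign likelihoods (using 1 − P(present | H) for each absent sign):
  Silik syndrome: 0.14 × 0.69 × (1 − 0.17) = 0.080178
  Tanow disorder: 0.48 × 0.83 × (1 − 0.81) = 0.075696
  Galyx infection: 0.38 × 0.58 × (1 − 0.18) = 0.18073
The unnormalized weights sum to 0.3366.
P(Silik syndrome | evidence) ≈ 0.080178 / 0.3366 ≈ 0.238
P(Tanow disorder | evidence) ≈ 0.075696 / 0.3366 ≈ 0.225
P(Galyx infection | evidence) ≈ 0.18073 / 0.3366 ≈ 0.537
The largest is 0.537, so Galyx infection is most probable.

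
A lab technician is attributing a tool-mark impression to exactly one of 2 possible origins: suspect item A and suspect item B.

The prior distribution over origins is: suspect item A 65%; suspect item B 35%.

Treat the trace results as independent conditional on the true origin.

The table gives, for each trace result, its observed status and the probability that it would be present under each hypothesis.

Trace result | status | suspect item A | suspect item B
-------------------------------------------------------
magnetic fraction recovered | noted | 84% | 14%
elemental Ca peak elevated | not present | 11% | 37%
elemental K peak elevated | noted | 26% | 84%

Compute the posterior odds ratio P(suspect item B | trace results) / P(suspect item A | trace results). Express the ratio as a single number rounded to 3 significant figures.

Unnormalized posterior weight (prior times the trace result likelihoods) for each of the two hypotheses (using 1 − P(present | H) for each absent trace result):
  suspect item B: 0.35 × 0.14 × (1 − 0.37) × 0.84 = 0.025931
  suspect item A: 0.65 × 0.84 × (1 − 0.11) × 0.26 = 0.12634
Odds(suspect item B : suspect item A) = 0.025931 / 0.12634 ≈ 0.205.

0.205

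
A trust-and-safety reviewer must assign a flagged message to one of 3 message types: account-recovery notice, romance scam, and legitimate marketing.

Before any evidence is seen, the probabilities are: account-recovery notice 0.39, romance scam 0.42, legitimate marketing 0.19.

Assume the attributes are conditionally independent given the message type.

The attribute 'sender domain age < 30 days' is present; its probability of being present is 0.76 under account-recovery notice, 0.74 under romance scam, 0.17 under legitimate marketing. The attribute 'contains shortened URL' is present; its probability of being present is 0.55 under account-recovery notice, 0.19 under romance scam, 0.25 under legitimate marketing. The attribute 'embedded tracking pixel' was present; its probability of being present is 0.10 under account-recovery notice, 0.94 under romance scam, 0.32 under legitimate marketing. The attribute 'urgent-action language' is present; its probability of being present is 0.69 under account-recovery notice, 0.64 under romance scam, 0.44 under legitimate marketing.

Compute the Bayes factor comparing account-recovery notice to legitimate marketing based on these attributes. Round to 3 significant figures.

Take the product of per-attribute likelihoods under each hypothesis, then divide.
  account-recovery notice: 0.76 × 0.55 × 0.10 × 0.69 = 0.028842
  legitimate marketing: 0.17 × 0.25 × 0.32 × 0.44 = 0.005984
Bayes factor = 0.028842 / 0.005984 ≈ 4.82

4.82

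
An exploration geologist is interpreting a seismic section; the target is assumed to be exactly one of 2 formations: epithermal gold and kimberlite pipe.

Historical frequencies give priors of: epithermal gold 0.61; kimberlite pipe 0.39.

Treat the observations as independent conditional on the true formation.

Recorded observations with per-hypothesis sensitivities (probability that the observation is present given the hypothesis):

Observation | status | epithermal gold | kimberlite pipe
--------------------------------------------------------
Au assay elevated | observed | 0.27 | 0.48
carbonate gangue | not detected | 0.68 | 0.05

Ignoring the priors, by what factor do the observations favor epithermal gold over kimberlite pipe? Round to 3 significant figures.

Joint likelihood of the evidence pattern under each hypothesis (using 1 − P(present | H) for each absent observation):
  epithermal gold: 0.27 × (1 − 0.68) = 0.0864
  kimberlite pipe: 0.48 × (1 − 0.05) = 0.456
Bayes factor = 0.0864 / 0.456 ≈ 0.189

0.189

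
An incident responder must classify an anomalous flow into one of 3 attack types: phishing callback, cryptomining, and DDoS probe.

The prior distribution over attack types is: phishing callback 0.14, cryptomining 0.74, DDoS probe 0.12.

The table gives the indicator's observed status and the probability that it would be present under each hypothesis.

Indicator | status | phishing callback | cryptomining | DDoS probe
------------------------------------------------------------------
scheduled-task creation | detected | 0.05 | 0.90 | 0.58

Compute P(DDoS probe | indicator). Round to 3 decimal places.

By Bayes' rule, the unnormalized weight for each hypothesis is prior × likelihood:
  phishing callback: 0.14 × 0.05 = 0.007
  cryptomining: 0.74 × 0.90 = 0.666
  DDoS probe: 0.12 × 0.58 = 0.0696
Marginal likelihood of the evidence = 0.7426.
P(DDoS probe | evidence) = 0.0696 / 0.7426 ≈ 0.094.

0.094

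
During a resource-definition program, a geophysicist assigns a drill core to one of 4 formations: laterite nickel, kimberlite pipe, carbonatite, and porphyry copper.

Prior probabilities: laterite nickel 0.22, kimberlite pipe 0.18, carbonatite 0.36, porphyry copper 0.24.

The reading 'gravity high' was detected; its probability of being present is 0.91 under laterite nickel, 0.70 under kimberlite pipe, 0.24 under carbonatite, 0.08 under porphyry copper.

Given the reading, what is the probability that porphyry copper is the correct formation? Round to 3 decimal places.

For each hypothesis, the unnormalized posterior weight is prior × likelihood:
  laterite nickel: 0.22 × 0.91 = 0.2002
  kimberlite pipe: 0.18 × 0.70 = 0.126
  carbonatite: 0.36 × 0.24 = 0.0864
  porphyry copper: 0.24 × 0.08 = 0.0192
The unnormalized weights sum to 0.4318.
P(porphyry copper | evidence) = 0.0192 / 0.4318 ≈ 0.044.

0.044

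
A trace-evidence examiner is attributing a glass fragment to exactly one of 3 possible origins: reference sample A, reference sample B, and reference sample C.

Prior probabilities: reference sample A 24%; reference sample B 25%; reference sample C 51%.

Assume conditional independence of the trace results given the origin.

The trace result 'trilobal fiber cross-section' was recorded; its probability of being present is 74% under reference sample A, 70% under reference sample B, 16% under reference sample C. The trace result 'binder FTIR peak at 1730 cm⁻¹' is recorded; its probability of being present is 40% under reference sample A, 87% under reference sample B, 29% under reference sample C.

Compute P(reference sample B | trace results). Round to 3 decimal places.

Multiply each prior by the joint likelihood of the trace result pattern:
  reference sample A: 0.24 × 0.74 × 0.40 = 0.07104
  reference sample B: 0.25 × 0.70 × 0.87 = 0.15225
  reference sample C: 0.51 × 0.16 × 0.29 = 0.023664
The unnormalized weights sum to 0.24695.
P(reference sample B | evidence) = 0.15225 / 0.24695 ≈ 0.617.

0.617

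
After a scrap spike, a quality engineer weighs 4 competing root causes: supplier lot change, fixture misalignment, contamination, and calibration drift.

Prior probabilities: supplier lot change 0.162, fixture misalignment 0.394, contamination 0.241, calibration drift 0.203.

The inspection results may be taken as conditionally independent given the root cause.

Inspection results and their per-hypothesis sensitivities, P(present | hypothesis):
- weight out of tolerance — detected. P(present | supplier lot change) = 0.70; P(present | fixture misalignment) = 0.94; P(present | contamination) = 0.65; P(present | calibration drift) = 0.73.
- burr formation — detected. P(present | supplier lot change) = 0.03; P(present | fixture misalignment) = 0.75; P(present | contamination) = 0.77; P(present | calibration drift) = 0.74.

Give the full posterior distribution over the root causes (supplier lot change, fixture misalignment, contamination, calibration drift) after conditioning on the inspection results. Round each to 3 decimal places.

Multiply each prior by the joint likelihood of the inspection result pattern:
  supplier lot change: 0.162 × 0.70 × 0.03 = 0.003402
  fixture misalignment: 0.394 × 0.94 × 0.75 = 0.27777
  contamination: 0.241 × 0.65 × 0.77 = 0.12062
  calibration drift: 0.203 × 0.73 × 0.74 = 0.10966
Normalizing constant Z = 0.003402 + 0.27777 + 0.12062 + 0.10966 = 0.51145.
P(supplier lot change | evidence) = 0.003402 / 0.51145 ≈ 0.007
P(fixture misalignment | evidence) = 0.27777 / 0.51145 ≈ 0.543
P(contamination | evidence) = 0.12062 / 0.51145 ≈ 0.236
P(calibration drift | evidence) = 0.10966 / 0.51145 ≈ 0.214

0.007, 0.543, 0.236, 0.214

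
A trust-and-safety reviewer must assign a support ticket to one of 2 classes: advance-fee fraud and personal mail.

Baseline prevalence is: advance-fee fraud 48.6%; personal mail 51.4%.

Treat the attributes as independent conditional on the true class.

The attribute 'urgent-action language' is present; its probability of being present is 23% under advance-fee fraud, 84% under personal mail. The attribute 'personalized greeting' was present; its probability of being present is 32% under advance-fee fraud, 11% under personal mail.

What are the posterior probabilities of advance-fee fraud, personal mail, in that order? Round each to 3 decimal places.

0.430, 0.570

By Bayes' rule with conditional independence, the unnormalized weight for each hypothesis is prior × ∏ likelihoods:
  advance-fee fraud: 0.486 × 0.23 × 0.32 = 0.03577
  personal mail: 0.514 × 0.84 × 0.11 = 0.047494
Normalizing constant Z = 0.03577 + 0.047494 = 0.083263.
P(advance-fee fraud | evidence) = 0.03577 / 0.083263 ≈ 0.430
P(personal mail | evidence) = 0.047494 / 0.083263 ≈ 0.570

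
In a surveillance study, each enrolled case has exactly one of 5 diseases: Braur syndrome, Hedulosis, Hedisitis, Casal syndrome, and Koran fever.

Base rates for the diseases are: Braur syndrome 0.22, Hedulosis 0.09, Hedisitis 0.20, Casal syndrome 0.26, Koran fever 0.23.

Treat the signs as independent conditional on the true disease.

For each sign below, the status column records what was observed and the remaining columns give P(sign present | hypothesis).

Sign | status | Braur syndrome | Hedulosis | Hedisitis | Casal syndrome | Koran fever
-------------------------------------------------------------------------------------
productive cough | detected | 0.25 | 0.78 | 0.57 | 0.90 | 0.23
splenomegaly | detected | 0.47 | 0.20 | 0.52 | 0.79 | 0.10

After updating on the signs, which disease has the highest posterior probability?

Multiply each prior by the joint likelihood of the sign pattern:
  Braur syndrome: 0.22 × 0.25 × 0.47 = 0.02585
  Hedulosis: 0.09 × 0.78 × 0.20 = 0.01404
  Hedisitis: 0.20 × 0.57 × 0.52 = 0.05928
  Casal syndrome: 0.26 × 0.90 × 0.79 = 0.18486
  Koran fever: 0.23 × 0.23 × 0.10 = 0.00529
The unnormalized weights sum to 0.28932.
P(Braur syndrome | evidence) ≈ 0.02585 / 0.28932 ≈ 0.089
P(Hedulosis | evidence) ≈ 0.01404 / 0.28932 ≈ 0.049
P(Hedisitis | evidence) ≈ 0.05928 / 0.28932 ≈ 0.205
P(Casal syndrome | evidence) ≈ 0.18486 / 0.28932 ≈ 0.639
P(Koran fever | evidence) ≈ 0.00529 / 0.28932 ≈ 0.018
The largest is 0.639, so Casal syndrome is most probable.

Casal syndrome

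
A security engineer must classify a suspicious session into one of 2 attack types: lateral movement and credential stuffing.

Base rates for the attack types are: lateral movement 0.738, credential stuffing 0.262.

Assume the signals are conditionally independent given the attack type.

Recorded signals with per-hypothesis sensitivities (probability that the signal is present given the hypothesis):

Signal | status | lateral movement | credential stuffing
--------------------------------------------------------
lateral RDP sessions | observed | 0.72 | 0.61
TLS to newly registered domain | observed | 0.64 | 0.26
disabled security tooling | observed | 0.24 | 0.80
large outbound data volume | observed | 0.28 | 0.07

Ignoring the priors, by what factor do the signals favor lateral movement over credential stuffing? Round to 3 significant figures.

3.49

Take the product of per-signal likelihoods under each hypothesis, then divide.
  lateral movement: 0.72 × 0.64 × 0.24 × 0.28 = 0.030966
  credential stuffing: 0.61 × 0.26 × 0.80 × 0.07 = 0.0088816
Bayes factor = 0.030966 / 0.0088816 ≈ 3.49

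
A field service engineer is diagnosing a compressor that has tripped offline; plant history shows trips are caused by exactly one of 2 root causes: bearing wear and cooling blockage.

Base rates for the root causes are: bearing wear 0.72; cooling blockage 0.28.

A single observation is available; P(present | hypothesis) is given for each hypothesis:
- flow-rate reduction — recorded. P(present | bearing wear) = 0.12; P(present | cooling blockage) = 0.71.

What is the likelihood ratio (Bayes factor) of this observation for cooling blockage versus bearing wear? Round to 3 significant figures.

5.92

Likelihood of this observation under each hypothesis:
  cooling blockage: 0.71
  bearing wear: 0.12
Bayes factor = 0.71 / 0.12 ≈ 5.92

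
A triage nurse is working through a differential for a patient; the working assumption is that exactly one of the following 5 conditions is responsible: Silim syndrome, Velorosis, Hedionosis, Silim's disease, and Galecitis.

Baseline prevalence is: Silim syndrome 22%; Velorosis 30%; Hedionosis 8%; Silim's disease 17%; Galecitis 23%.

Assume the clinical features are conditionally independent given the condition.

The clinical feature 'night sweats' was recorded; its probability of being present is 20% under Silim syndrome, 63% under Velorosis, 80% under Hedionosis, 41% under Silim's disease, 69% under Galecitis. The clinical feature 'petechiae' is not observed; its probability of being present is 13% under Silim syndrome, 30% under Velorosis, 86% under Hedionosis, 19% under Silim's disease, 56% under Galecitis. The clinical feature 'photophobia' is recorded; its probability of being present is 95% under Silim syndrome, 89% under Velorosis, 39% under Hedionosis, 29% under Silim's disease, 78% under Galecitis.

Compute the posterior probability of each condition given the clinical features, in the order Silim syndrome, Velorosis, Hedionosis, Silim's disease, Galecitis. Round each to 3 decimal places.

0.159, 0.515, 0.015, 0.072, 0.238

Multiply each prior by the joint likelihood of the clinical feature pattern (using 1 − P(present | H) for each absent clinical feature):
  Silim syndrome: 0.22 × 0.20 × (1 − 0.13) × 0.95 = 0.036366
  Velorosis: 0.30 × 0.63 × (1 − 0.30) × 0.89 = 0.11775
  Hedionosis: 0.08 × 0.80 × (1 − 0.86) × 0.39 = 0.0034944
  Silim's disease: 0.17 × 0.41 × (1 − 0.19) × 0.29 = 0.016373
  Galecitis: 0.23 × 0.69 × (1 − 0.56) × 0.78 = 0.054466
The unnormalized weights sum to 0.22845.
P(Silim syndrome | evidence) = 0.036366 / 0.22845 ≈ 0.159
P(Velorosis | evidence) = 0.11775 / 0.22845 ≈ 0.515
P(Hedionosis | evidence) = 0.0034944 / 0.22845 ≈ 0.015
P(Silim's disease | evidence) = 0.016373 / 0.22845 ≈ 0.072
P(Galecitis | evidence) = 0.054466 / 0.22845 ≈ 0.238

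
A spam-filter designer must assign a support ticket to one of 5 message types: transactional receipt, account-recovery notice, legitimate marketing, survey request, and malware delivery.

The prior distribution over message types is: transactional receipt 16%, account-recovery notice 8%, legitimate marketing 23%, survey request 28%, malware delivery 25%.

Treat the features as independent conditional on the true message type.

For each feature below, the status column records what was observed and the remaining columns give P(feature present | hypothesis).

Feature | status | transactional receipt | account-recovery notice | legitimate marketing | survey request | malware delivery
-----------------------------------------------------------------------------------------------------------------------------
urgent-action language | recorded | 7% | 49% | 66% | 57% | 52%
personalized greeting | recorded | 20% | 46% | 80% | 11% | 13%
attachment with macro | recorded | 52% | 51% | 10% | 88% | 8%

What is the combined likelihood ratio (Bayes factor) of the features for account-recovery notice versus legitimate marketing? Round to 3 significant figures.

2.18

The Bayes factor is the ratio of the joint likelihoods of the feature pattern under the two hypotheses.
  account-recovery notice: 0.49 × 0.46 × 0.51 = 0.11495
  legitimate marketing: 0.66 × 0.80 × 0.10 = 0.0528
Bayes factor = 0.11495 / 0.0528 ≈ 2.18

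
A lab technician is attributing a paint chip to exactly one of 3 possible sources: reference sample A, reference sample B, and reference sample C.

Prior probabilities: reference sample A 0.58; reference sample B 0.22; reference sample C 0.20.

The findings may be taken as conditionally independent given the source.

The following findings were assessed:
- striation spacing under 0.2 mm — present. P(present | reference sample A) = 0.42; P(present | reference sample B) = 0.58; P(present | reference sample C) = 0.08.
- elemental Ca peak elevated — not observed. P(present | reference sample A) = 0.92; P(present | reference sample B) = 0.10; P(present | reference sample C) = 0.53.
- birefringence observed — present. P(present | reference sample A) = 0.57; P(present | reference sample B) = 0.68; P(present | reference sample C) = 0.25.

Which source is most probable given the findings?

reference sample B

For each hypothesis, the unnormalized posterior weight is prior × product of the finding likelihoods (using 1 − P(present | H) for each absent finding):
  reference sample A: 0.58 × 0.42 × (1 − 0.92) × 0.57 = 0.011108
  reference sample B: 0.22 × 0.58 × (1 − 0.10) × 0.68 = 0.078091
  reference sample C: 0.20 × 0.08 × (1 − 0.53) × 0.25 = 0.00188
Normalizing constant Z = 0.011108 + 0.078091 + 0.00188 = 0.091079.
P(reference sample A | evidence) ≈ 0.011108 / 0.091079 ≈ 0.122
P(reference sample B | evidence) ≈ 0.078091 / 0.091079 ≈ 0.857
P(reference sample C | evidence) ≈ 0.00188 / 0.091079 ≈ 0.021
The largest is 0.857, so reference sample B is most probable.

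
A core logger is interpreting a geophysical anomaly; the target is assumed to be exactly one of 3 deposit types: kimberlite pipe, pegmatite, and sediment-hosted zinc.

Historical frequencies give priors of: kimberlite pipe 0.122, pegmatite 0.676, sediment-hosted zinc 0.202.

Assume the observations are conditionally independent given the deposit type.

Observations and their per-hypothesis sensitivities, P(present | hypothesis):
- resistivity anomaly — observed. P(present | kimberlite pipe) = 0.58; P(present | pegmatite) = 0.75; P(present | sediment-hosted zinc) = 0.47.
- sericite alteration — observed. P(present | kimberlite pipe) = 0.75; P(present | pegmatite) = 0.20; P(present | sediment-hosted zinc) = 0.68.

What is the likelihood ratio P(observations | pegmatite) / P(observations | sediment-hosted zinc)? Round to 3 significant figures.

0.469

Joint likelihood of the evidence pattern under each hypothesis:
  pegmatite: 0.75 × 0.20 = 0.15
  sediment-hosted zinc: 0.47 × 0.68 = 0.3196
Bayes factor = 0.15 / 0.3196 ≈ 0.469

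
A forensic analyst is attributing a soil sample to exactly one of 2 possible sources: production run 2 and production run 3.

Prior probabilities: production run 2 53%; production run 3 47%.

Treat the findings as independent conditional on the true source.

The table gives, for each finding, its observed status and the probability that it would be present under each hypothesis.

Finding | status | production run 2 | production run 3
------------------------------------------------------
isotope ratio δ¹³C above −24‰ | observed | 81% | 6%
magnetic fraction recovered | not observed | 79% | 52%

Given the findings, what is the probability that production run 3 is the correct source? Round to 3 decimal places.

0.131

For each hypothesis, the unnormalized posterior weight is prior × product of the finding likelihoods (using 1 − P(present | H) for each absent finding):
  production run 2: 0.530 × 0.81 × (1 − 0.79) = 0.090153
  production run 3: 0.470 × 0.06 × (1 − 0.52) = 0.013536
Normalizing constant Z = 0.090153 + 0.013536 = 0.10369.
P(production run 3 | evidence) = 0.013536 / 0.10369 ≈ 0.131.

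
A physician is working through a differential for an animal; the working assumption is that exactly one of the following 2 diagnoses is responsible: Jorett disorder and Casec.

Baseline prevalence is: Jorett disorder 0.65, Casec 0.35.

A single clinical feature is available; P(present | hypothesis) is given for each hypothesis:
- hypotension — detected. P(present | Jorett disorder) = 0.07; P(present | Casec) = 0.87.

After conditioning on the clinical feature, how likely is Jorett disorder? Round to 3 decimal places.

By Bayes' rule, the unnormalized weight for each hypothesis is prior × likelihood:
  Jorett disorder: 0.65 × 0.07 = 0.0455
  Casec: 0.35 × 0.87 = 0.3045
Normalizing constant Z = 0.0455 + 0.3045 = 0.35.
P(Jorett disorder | evidence) = 0.0455 / 0.35 ≈ 0.130.

0.130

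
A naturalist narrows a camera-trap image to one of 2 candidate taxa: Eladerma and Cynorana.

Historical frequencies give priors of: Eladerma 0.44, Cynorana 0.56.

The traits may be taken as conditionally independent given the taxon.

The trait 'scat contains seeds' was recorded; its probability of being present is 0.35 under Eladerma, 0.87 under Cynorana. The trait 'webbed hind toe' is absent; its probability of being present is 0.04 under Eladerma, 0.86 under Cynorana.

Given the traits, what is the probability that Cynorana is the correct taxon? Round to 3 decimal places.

Multiply each prior by the joint likelihood of the trait pattern (using 1 − P(present | H) for each absent trait):
  Eladerma: 0.44 × 0.35 × (1 − 0.04) = 0.14784
  Cynorana: 0.56 × 0.87 × (1 − 0.86) = 0.068208
The unnormalized weights sum to 0.21605.
P(Cynorana | evidence) = 0.068208 / 0.21605 ≈ 0.316.

0.316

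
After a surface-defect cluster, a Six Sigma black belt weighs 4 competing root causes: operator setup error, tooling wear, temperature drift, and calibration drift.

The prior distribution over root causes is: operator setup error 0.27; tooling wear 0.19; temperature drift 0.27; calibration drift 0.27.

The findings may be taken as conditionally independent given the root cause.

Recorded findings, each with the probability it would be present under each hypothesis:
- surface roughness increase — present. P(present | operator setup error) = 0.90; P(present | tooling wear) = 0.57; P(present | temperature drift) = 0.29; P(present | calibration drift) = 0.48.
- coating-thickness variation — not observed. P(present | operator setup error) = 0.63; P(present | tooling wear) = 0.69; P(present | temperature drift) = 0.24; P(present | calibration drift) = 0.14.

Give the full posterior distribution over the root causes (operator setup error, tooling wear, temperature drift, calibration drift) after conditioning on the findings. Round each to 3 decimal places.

By Bayes' rule with conditional independence, the unnormalized weight for each hypothesis is prior × ∏ likelihoods (using 1 − P(present | H) for each absent finding):
  operator setup error: 0.27 × 0.90 × (1 − 0.63) = 0.08991
  tooling wear: 0.19 × 0.57 × (1 − 0.69) = 0.033573
  temperature drift: 0.27 × 0.29 × (1 − 0.24) = 0.059508
  calibration drift: 0.27 × 0.48 × (1 − 0.14) = 0.11146
The unnormalized weights sum to 0.29445.
P(operator setup error | evidence) = 0.08991 / 0.29445 ≈ 0.305
P(tooling wear | evidence) = 0.033573 / 0.29445 ≈ 0.114
P(temperature drift | evidence) = 0.059508 / 0.29445 ≈ 0.202
P(calibration drift | evidence) = 0.11146 / 0.29445 ≈ 0.379

0.305, 0.114, 0.202, 0.379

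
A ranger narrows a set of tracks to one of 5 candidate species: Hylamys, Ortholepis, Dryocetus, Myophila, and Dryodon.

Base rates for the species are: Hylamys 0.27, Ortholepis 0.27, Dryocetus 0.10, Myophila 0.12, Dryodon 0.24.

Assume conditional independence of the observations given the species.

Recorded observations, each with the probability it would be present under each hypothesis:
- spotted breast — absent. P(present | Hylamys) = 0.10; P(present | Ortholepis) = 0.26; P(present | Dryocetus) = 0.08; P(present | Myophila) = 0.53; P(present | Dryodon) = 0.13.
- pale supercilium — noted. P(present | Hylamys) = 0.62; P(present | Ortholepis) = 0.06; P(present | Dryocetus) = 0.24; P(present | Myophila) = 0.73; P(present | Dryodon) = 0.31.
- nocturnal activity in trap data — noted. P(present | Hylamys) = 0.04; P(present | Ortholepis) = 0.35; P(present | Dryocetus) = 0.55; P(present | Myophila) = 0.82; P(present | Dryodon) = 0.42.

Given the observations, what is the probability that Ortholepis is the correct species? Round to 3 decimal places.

0.050

Multiply each prior by the joint likelihood of the evidence pattern (using 1 − P(present | H) for each absent observation):
  Hylamys: 0.27 × (1 − 0.10) × 0.62 × 0.04 = 0.0060264
  Ortholepis: 0.27 × (1 − 0.26) × 0.06 × 0.35 = 0.0041958
  Dryocetus: 0.10 × (1 − 0.08) × 0.24 × 0.55 = 0.012144
  Myophila: 0.12 × (1 − 0.53) × 0.73 × 0.82 = 0.033761
  Dryodon: 0.24 × (1 − 0.13) × 0.31 × 0.42 = 0.027186
Normalizing constant Z = 0.0060264 + 0.0041958 + 0.012144 + 0.033761 + 0.027186 = 0.083313.
P(Ortholepis | evidence) = 0.0041958 / 0.083313 ≈ 0.050.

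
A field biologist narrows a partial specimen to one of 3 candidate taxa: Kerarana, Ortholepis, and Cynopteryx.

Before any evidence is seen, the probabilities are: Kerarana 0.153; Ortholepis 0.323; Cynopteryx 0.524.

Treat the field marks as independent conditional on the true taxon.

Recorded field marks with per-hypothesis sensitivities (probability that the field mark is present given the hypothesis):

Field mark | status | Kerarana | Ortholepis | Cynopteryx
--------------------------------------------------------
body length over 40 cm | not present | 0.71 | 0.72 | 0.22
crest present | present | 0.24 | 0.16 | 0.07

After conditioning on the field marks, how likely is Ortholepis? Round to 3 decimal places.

0.269

For each hypothesis, the unnormalized posterior weight is prior × product of the field mark likelihoods (using 1 − P(present | H) for each absent field mark):
  Kerarana: 0.153 × (1 − 0.71) × 0.24 = 0.010649
  Ortholepis: 0.323 × (1 − 0.72) × 0.16 = 0.01447
  Cynopteryx: 0.524 × (1 − 0.22) × 0.07 = 0.02861
Marginal likelihood of the evidence = 0.05373.
P(Ortholepis | evidence) = 0.01447 / 0.05373 ≈ 0.269.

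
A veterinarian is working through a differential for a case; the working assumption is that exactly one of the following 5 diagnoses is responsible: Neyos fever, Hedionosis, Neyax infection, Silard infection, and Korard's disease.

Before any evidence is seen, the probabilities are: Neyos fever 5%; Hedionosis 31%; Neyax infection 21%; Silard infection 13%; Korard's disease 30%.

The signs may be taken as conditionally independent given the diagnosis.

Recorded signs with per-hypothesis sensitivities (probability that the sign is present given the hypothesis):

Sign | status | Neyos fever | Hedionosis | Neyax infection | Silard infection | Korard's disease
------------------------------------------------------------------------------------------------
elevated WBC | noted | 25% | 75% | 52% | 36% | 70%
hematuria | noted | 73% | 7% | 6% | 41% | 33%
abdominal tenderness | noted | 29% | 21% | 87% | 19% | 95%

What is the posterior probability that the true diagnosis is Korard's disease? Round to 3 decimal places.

By Bayes' rule with conditional independence, the unnormalized weight for each hypothesis is prior × ∏ likelihoods:
  Neyos fever: 0.05 × 0.25 × 0.73 × 0.29 = 0.0026462
  Hedionosis: 0.31 × 0.75 × 0.07 × 0.21 = 0.0034178
  Neyax infection: 0.21 × 0.52 × 0.06 × 0.87 = 0.0057002
  Silard infection: 0.13 × 0.36 × 0.41 × 0.19 = 0.0036457
  Korard's disease: 0.30 × 0.70 × 0.33 × 0.95 = 0.065835
Normalizing constant Z = 0.0026462 + 0.0034178 + 0.0057002 + 0.0036457 + 0.065835 = 0.081245.
P(Korard's disease | evidence) = 0.065835 / 0.081245 ≈ 0.810.

0.810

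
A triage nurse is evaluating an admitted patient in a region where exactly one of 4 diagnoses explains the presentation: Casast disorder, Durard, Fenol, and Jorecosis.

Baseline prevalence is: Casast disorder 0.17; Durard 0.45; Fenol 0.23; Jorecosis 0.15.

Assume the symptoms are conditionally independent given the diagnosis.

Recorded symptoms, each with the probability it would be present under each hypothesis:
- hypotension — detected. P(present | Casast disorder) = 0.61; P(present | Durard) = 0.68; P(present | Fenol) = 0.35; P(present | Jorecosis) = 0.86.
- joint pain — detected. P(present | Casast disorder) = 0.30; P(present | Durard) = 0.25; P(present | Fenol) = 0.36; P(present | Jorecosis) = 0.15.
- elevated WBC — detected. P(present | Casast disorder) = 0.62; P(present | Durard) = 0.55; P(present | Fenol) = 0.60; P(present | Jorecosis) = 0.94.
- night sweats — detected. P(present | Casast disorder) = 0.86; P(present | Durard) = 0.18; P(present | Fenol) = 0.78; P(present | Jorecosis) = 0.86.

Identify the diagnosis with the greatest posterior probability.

By Bayes' rule with conditional independence, the unnormalized weight for each hypothesis is prior × ∏ likelihoods:
  Casast disorder: 0.17 × 0.61 × 0.30 × 0.62 × 0.86 = 0.016588
  Durard: 0.45 × 0.68 × 0.25 × 0.55 × 0.18 = 0.0075735
  Fenol: 0.23 × 0.35 × 0.36 × 0.60 × 0.78 = 0.013563
  Jorecosis: 0.15 × 0.86 × 0.15 × 0.94 × 0.86 = 0.015643
The unnormalized weights sum to 0.053367.
P(Casast disorder | evidence) ≈ 0.016588 / 0.053367 ≈ 0.311
P(Durard | evidence) ≈ 0.0075735 / 0.053367 ≈ 0.142
P(Fenol | evidence) ≈ 0.013563 / 0.053367 ≈ 0.254
P(Jorecosis | evidence) ≈ 0.015643 / 0.053367 ≈ 0.293
The largest is 0.311, so Casast disorder is most probable.

Casast disorder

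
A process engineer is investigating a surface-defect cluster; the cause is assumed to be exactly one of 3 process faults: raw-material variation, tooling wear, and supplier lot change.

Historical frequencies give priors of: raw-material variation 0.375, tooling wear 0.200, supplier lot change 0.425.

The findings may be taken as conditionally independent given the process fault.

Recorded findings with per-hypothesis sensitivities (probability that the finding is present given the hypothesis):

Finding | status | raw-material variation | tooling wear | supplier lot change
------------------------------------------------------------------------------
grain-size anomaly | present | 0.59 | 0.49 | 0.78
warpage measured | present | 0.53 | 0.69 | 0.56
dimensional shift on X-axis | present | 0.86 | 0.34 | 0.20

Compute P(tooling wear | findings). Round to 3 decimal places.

0.143

By Bayes' rule with conditional independence, the unnormalized weight for each hypothesis is prior × ∏ likelihoods:
  raw-material variation: 0.375 × 0.59 × 0.53 × 0.86 = 0.10085
  tooling wear: 0.200 × 0.49 × 0.69 × 0.34 = 0.022991
  supplier lot change: 0.425 × 0.78 × 0.56 × 0.20 = 0.037128
The unnormalized weights sum to 0.16096.
P(tooling wear | evidence) = 0.022991 / 0.16096 ≈ 0.143.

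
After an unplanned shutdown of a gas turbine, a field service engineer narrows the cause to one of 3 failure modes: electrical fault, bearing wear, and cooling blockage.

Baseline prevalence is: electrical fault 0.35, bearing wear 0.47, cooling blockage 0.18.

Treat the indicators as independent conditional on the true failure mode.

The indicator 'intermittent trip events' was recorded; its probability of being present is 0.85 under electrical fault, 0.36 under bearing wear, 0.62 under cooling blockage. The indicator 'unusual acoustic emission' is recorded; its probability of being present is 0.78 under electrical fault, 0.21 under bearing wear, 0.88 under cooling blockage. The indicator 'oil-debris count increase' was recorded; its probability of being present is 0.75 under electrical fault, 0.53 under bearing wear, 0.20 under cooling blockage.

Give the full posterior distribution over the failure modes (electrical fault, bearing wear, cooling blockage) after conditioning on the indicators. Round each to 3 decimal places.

0.819, 0.089, 0.092

Multiply each prior by the joint likelihood of the indicator pattern:
  electrical fault: 0.35 × 0.85 × 0.78 × 0.75 = 0.17404
  bearing wear: 0.47 × 0.36 × 0.21 × 0.53 = 0.018832
  cooling blockage: 0.18 × 0.62 × 0.88 × 0.20 = 0.019642
The unnormalized weights sum to 0.21251.
P(electrical fault | evidence) = 0.17404 / 0.21251 ≈ 0.819
P(bearing wear | evidence) = 0.018832 / 0.21251 ≈ 0.089
P(cooling blockage | evidence) = 0.019642 / 0.21251 ≈ 0.092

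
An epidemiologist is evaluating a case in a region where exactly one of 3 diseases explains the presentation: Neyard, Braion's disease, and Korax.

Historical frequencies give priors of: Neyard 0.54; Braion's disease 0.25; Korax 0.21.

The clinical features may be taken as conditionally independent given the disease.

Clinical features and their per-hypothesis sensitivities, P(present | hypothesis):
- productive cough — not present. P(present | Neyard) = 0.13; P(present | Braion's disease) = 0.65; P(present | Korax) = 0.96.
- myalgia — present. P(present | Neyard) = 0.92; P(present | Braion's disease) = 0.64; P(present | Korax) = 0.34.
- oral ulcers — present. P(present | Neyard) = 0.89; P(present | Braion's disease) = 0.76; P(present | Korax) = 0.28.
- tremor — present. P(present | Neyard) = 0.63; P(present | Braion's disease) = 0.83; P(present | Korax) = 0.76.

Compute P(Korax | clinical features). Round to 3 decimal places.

0.002

For each hypothesis, the unnormalized posterior weight is prior × product of the clinical feature likelihoods (using 1 − P(present | H) for each absent clinical feature):
  Neyard: 0.54 × (1 − 0.13) × 0.92 × 0.89 × 0.63 = 0.24234
  Braion's disease: 0.25 × (1 − 0.65) × 0.64 × 0.76 × 0.83 = 0.035325
  Korax: 0.21 × (1 − 0.96) × 0.34 × 0.28 × 0.76 = 0.00060776
Marginal likelihood of the evidence = 0.27828.
P(Korax | evidence) = 0.00060776 / 0.27828 ≈ 0.002.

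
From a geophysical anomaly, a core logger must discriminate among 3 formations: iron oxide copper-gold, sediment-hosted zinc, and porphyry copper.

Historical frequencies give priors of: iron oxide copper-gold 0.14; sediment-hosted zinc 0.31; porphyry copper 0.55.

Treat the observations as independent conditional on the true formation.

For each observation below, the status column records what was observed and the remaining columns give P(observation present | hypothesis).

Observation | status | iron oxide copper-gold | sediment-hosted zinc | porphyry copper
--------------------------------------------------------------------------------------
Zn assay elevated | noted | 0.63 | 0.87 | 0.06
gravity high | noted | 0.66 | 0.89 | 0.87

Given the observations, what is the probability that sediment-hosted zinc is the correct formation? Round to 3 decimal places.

By Bayes' rule with conditional independence, the unnormalized weight for each hypothesis is prior × ∏ likelihoods:
  iron oxide copper-gold: 0.14 × 0.63 × 0.66 = 0.058212
  sediment-hosted zinc: 0.31 × 0.87 × 0.89 = 0.24003
  porphyry copper: 0.55 × 0.06 × 0.87 = 0.02871
Normalizing constant Z = 0.058212 + 0.24003 + 0.02871 = 0.32695.
P(sediment-hosted zinc | evidence) = 0.24003 / 0.32695 ≈ 0.734.

0.734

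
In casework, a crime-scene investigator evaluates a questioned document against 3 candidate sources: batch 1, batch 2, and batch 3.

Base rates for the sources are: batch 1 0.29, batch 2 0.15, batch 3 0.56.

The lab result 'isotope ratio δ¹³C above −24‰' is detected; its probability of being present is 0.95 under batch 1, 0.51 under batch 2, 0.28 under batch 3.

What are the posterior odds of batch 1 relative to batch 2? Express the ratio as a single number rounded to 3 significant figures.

Posterior odds equal prior odds times the likelihood ratio; only the two competing hypotheses matter.
  batch 1: 0.29 × 0.95 = 0.2755
  batch 2: 0.15 × 0.51 = 0.0765
Posterior odds = 0.2755 / 0.0765 ≈ 3.60.

3.60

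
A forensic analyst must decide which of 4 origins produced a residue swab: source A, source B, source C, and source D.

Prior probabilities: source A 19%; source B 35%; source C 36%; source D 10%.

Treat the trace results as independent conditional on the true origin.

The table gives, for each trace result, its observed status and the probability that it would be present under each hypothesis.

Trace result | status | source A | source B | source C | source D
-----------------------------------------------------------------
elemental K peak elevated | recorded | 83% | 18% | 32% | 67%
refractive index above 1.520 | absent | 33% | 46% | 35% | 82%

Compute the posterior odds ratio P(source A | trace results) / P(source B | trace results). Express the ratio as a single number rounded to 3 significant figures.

Unnormalized posterior weight (prior times the trace result likelihoods) for each of the two hypotheses (using 1 − P(present | H) for each absent trace result):
  source A: 0.19 × 0.83 × (1 − 0.33) = 0.10566
  source B: 0.35 × 0.18 × (1 − 0.46) = 0.03402
Odds(source A : source B) = 0.10566 / 0.03402 ≈ 3.11.

3.11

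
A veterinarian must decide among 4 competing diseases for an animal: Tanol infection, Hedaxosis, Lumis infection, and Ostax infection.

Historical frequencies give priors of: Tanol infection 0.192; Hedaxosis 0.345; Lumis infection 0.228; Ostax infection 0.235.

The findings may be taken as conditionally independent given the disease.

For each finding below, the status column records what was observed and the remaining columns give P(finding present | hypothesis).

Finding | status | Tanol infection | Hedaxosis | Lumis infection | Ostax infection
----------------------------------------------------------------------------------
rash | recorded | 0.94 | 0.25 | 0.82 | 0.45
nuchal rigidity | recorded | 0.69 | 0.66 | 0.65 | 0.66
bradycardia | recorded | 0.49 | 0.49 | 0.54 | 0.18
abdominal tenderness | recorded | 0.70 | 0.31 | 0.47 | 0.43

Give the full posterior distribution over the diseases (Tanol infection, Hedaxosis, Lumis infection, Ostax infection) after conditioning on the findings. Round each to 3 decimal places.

0.488, 0.099, 0.352, 0.062

By Bayes' rule with conditional independence, the unnormalized weight for each hypothesis is prior × ∏ likelihoods:
  Tanol infection: 0.192 × 0.94 × 0.69 × 0.49 × 0.70 = 0.042714
  Hedaxosis: 0.345 × 0.25 × 0.66 × 0.49 × 0.31 = 0.0086469
  Lumis infection: 0.228 × 0.82 × 0.65 × 0.54 × 0.47 = 0.030843
  Ostax infection: 0.235 × 0.45 × 0.66 × 0.18 × 0.43 = 0.0054021
Normalizing constant Z = 0.042714 + 0.0086469 + 0.030843 + 0.0054021 = 0.087606.
P(Tanol infection | evidence) = 0.042714 / 0.087606 ≈ 0.488
P(Hedaxosis | evidence) = 0.0086469 / 0.087606 ≈ 0.099
P(Lumis infection | evidence) = 0.030843 / 0.087606 ≈ 0.352
P(Ostax infection | evidence) = 0.0054021 / 0.087606 ≈ 0.062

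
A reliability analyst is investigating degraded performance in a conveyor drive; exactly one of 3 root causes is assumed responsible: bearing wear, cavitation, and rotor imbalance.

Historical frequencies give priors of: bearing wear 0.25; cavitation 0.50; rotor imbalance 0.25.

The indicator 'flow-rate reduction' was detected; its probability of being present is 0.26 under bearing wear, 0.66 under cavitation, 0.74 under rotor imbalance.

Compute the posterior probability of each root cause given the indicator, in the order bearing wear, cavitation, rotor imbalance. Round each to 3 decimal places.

By Bayes' rule, the unnormalized weight for each hypothesis is prior × likelihood:
  bearing wear: 0.25 × 0.26 = 0.065
  cavitation: 0.50 × 0.66 = 0.33
  rotor imbalance: 0.25 × 0.74 = 0.185
Marginal likelihood of the evidence = 0.58.
P(bearing wear | evidence) = 0.065 / 0.58 ≈ 0.112
P(cavitation | evidence) = 0.33 / 0.58 ≈ 0.569
P(rotor imbalance | evidence) = 0.185 / 0.58 ≈ 0.319

0.112, 0.569, 0.319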